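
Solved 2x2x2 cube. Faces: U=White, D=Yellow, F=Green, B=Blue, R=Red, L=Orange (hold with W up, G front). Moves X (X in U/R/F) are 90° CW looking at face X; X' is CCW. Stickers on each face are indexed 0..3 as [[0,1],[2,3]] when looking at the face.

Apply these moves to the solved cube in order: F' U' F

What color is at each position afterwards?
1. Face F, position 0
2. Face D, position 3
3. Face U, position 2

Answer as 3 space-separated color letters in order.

Answer: G Y W

Derivation:
After move 1 (F'): F=GGGG U=WWRR R=YRYR D=OOYY L=OWOW
After move 2 (U'): U=WRWR F=OWGG R=GGYR B=YRBB L=BBOW
After move 3 (F): F=GOGW U=WRWB R=WGRR D=YGYY L=BOOO
Query 1: F[0] = G
Query 2: D[3] = Y
Query 3: U[2] = W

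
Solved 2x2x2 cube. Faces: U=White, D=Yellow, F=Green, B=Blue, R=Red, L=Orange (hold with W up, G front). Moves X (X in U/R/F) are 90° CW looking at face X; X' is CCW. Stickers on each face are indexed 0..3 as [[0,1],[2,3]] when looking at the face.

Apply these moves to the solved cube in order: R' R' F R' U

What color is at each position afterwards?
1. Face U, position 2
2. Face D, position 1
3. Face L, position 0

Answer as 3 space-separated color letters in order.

Answer: G G G

Derivation:
After move 1 (R'): R=RRRR U=WBWB F=GWGW D=YGYG B=YBYB
After move 2 (R'): R=RRRR U=WYWY F=GBGB D=YWYW B=GBGB
After move 3 (F): F=GGBB U=WYOO R=WRYR D=RRYW L=OYOW
After move 4 (R'): R=RRWY U=WGOG F=GYBO D=RGYB B=WBRB
After move 5 (U): U=OWGG F=RRBO R=WBWY B=OYRB L=GYOW
Query 1: U[2] = G
Query 2: D[1] = G
Query 3: L[0] = G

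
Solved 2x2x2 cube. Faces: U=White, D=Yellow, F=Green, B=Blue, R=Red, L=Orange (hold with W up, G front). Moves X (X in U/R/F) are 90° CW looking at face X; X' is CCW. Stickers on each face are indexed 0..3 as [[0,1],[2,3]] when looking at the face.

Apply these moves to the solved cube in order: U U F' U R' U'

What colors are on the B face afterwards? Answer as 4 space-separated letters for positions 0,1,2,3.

After move 1 (U): U=WWWW F=RRGG R=BBRR B=OOBB L=GGOO
After move 2 (U): U=WWWW F=BBGG R=OORR B=GGBB L=RROO
After move 3 (F'): F=BGBG U=WWOR R=YOYR D=ROYY L=RWOW
After move 4 (U): U=OWRW F=YOBG R=GGYR B=RWBB L=BGOW
After move 5 (R'): R=GRGY U=OBRR F=YWBW D=ROYG B=YWOB
After move 6 (U'): U=BROR F=BGBW R=YWGY B=GROB L=YWOW
Query: B face = GROB

Answer: G R O B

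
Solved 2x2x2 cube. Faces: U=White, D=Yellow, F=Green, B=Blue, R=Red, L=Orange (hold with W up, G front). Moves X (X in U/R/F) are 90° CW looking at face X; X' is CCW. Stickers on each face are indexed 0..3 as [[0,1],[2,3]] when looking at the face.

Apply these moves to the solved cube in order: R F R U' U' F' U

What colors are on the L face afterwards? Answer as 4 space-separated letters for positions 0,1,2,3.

After move 1 (R): R=RRRR U=WGWG F=GYGY D=YBYB B=WBWB
After move 2 (F): F=GGYY U=WGOO R=WRGR D=RRYB L=OYOB
After move 3 (R): R=GWRR U=WGOY F=GRYB D=RWYW B=OBGB
After move 4 (U'): U=GYWO F=OYYB R=GRRR B=GWGB L=OBOB
After move 5 (U'): U=YOGW F=OBYB R=OYRR B=GRGB L=GWOB
After move 6 (F'): F=BBOY U=YOOR R=WYRR D=WBYW L=GWOG
After move 7 (U): U=OYRO F=WYOY R=GRRR B=GWGB L=BBOG
Query: L face = BBOG

Answer: B B O G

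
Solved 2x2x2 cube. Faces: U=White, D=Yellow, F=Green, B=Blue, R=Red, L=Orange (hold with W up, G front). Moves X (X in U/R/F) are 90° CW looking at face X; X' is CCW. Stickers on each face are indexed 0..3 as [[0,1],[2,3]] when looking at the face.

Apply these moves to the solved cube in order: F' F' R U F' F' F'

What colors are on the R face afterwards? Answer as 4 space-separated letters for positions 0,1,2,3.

After move 1 (F'): F=GGGG U=WWRR R=YRYR D=OOYY L=OWOW
After move 2 (F'): F=GGGG U=WWYY R=OROR D=WWYY L=OROR
After move 3 (R): R=OORR U=WGYG F=GWGY D=WBYB B=YBWB
After move 4 (U): U=YWGG F=OOGY R=YBRR B=ORWB L=GWOR
After move 5 (F'): F=OYOG U=YWYR R=BBWR D=WRYB L=GGOG
After move 6 (F'): F=YGOO U=YWBW R=RBWR D=GGYB L=GROY
After move 7 (F'): F=GOYO U=YWRW R=GBGR D=RYYB L=GWOB
Query: R face = GBGR

Answer: G B G R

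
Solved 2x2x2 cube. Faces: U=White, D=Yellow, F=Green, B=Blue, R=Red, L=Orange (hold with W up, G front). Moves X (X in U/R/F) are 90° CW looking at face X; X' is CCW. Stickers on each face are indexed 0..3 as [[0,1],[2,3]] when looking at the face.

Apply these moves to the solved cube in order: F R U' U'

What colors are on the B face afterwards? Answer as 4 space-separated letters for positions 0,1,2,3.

After move 1 (F): F=GGGG U=WWOO R=WRWR D=RRYY L=OYOY
After move 2 (R): R=WWRR U=WGOG F=GRGY D=RBYB B=OBWB
After move 3 (U'): U=GGWO F=OYGY R=GRRR B=WWWB L=OBOY
After move 4 (U'): U=GOGW F=OBGY R=OYRR B=GRWB L=WWOY
Query: B face = GRWB

Answer: G R W B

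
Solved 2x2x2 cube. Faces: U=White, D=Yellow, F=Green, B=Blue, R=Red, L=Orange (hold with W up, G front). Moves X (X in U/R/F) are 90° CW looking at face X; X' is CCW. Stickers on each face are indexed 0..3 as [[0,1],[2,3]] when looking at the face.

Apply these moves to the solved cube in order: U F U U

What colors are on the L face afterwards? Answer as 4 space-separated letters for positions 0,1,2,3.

Answer: W B O Y

Derivation:
After move 1 (U): U=WWWW F=RRGG R=BBRR B=OOBB L=GGOO
After move 2 (F): F=GRGR U=WWOG R=WBWR D=RBYY L=GYOY
After move 3 (U): U=OWGW F=WBGR R=OOWR B=GYBB L=GROY
After move 4 (U): U=GOWW F=OOGR R=GYWR B=GRBB L=WBOY
Query: L face = WBOY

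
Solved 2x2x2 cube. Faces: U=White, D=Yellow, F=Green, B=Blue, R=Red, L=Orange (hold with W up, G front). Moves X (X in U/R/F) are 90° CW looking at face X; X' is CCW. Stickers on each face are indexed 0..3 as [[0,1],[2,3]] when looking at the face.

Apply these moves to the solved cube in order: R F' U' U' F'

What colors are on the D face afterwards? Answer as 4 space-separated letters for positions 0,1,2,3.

After move 1 (R): R=RRRR U=WGWG F=GYGY D=YBYB B=WBWB
After move 2 (F'): F=YYGG U=WGRR R=BRYR D=OOYB L=OGOW
After move 3 (U'): U=GRWR F=OGGG R=YYYR B=BRWB L=WBOW
After move 4 (U'): U=RRGW F=WBGG R=OGYR B=YYWB L=BROW
After move 5 (F'): F=BGWG U=RROY R=OGOR D=RWYB L=BWOG
Query: D face = RWYB

Answer: R W Y B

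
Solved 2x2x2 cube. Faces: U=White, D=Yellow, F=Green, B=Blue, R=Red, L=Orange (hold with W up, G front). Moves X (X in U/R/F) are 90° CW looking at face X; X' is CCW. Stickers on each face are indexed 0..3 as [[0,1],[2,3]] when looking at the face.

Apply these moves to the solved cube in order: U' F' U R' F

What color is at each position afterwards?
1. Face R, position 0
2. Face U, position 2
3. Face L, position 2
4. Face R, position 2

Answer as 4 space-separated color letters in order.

After move 1 (U'): U=WWWW F=OOGG R=GGRR B=RRBB L=BBOO
After move 2 (F'): F=OGOG U=WWGR R=YGYR D=BOYY L=BWOW
After move 3 (U): U=GWRW F=YGOG R=RRYR B=BWBB L=OGOW
After move 4 (R'): R=RRRY U=GBRB F=YWOW D=BGYG B=YWOB
After move 5 (F): F=OYWW U=GBWG R=RRBY D=RRYG L=OBOG
Query 1: R[0] = R
Query 2: U[2] = W
Query 3: L[2] = O
Query 4: R[2] = B

Answer: R W O B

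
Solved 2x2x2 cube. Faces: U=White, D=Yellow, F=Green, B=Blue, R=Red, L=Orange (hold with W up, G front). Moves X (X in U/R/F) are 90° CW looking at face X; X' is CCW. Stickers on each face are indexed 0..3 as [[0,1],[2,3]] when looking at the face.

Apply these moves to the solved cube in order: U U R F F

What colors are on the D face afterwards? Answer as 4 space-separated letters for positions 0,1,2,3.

Answer: G W Y G

Derivation:
After move 1 (U): U=WWWW F=RRGG R=BBRR B=OOBB L=GGOO
After move 2 (U): U=WWWW F=BBGG R=OORR B=GGBB L=RROO
After move 3 (R): R=RORO U=WBWG F=BYGY D=YBYG B=WGWB
After move 4 (F): F=GBYY U=WBOR R=WOGO D=RRYG L=RYOB
After move 5 (F): F=YGYB U=WBBY R=OORO D=GWYG L=RROR
Query: D face = GWYG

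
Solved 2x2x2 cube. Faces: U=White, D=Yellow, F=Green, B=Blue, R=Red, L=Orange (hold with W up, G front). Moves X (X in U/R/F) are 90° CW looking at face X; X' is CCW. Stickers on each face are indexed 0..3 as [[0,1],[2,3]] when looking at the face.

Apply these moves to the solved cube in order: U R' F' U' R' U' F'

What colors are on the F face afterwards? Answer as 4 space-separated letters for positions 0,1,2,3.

After move 1 (U): U=WWWW F=RRGG R=BBRR B=OOBB L=GGOO
After move 2 (R'): R=BRBR U=WBWO F=RWGW D=YRYG B=YOYB
After move 3 (F'): F=WWRG U=WBBB R=RRYR D=GOYG L=GOOW
After move 4 (U'): U=BBWB F=GORG R=WWYR B=RRYB L=YOOW
After move 5 (R'): R=WRWY U=BYWR F=GBRB D=GOYG B=GROB
After move 6 (U'): U=YRBW F=YORB R=GBWY B=WROB L=GROW
After move 7 (F'): F=OBYR U=YRGW R=OBGY D=RWYG L=GWOB
Query: F face = OBYR

Answer: O B Y R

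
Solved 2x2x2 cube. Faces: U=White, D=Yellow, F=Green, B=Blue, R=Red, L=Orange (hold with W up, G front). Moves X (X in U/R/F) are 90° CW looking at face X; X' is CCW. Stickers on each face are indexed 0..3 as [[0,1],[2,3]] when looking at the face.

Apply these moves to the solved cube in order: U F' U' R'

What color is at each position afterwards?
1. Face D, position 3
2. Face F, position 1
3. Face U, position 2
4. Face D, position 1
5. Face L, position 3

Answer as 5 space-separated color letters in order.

After move 1 (U): U=WWWW F=RRGG R=BBRR B=OOBB L=GGOO
After move 2 (F'): F=RGRG U=WWBR R=YBYR D=GOYY L=GWOW
After move 3 (U'): U=WRWB F=GWRG R=RGYR B=YBBB L=OOOW
After move 4 (R'): R=GRRY U=WBWY F=GRRB D=GWYG B=YBOB
Query 1: D[3] = G
Query 2: F[1] = R
Query 3: U[2] = W
Query 4: D[1] = W
Query 5: L[3] = W

Answer: G R W W W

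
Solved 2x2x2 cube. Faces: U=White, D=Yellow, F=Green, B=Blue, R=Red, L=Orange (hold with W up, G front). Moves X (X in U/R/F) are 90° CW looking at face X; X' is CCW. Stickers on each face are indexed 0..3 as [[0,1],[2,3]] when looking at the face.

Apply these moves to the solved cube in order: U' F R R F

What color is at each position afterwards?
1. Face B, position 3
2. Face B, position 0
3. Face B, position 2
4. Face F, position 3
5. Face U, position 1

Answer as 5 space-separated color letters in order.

After move 1 (U'): U=WWWW F=OOGG R=GGRR B=RRBB L=BBOO
After move 2 (F): F=GOGO U=WWOB R=WGWR D=RGYY L=BYOY
After move 3 (R): R=WWRG U=WOOO F=GGGY D=RBYR B=BRWB
After move 4 (R): R=RWGW U=WGOY F=GBGR D=RWYB B=OROB
After move 5 (F): F=GGRB U=WGYY R=OWYW D=GRYB L=BROW
Query 1: B[3] = B
Query 2: B[0] = O
Query 3: B[2] = O
Query 4: F[3] = B
Query 5: U[1] = G

Answer: B O O B G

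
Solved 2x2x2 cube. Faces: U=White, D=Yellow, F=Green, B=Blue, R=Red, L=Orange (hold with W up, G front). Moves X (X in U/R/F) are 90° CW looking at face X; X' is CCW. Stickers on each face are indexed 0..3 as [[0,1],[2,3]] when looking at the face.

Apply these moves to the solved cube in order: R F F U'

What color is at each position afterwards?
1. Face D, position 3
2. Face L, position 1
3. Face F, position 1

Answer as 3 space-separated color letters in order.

Answer: B B R

Derivation:
After move 1 (R): R=RRRR U=WGWG F=GYGY D=YBYB B=WBWB
After move 2 (F): F=GGYY U=WGOO R=WRGR D=RRYB L=OYOB
After move 3 (F): F=YGYG U=WGBY R=OROR D=GWYB L=OROR
After move 4 (U'): U=GYWB F=ORYG R=YGOR B=ORWB L=WBOR
Query 1: D[3] = B
Query 2: L[1] = B
Query 3: F[1] = R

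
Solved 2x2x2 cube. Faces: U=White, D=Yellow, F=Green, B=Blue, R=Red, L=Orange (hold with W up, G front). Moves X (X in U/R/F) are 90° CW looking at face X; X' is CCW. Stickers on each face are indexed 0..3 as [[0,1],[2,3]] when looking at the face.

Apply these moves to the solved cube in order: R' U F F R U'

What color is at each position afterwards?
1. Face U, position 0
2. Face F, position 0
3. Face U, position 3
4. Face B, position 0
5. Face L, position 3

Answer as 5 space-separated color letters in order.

After move 1 (R'): R=RRRR U=WBWB F=GWGW D=YGYG B=YBYB
After move 2 (U): U=WWBB F=RRGW R=YBRR B=OOYB L=GWOO
After move 3 (F): F=GRWR U=WWOW R=BBBR D=RYYG L=GYOG
After move 4 (F): F=WGRR U=WWGY R=OBWR D=BBYG L=GROY
After move 5 (R): R=WORB U=WGGR F=WBRG D=BYYO B=YOWB
After move 6 (U'): U=GRWG F=GRRG R=WBRB B=WOWB L=YOOY
Query 1: U[0] = G
Query 2: F[0] = G
Query 3: U[3] = G
Query 4: B[0] = W
Query 5: L[3] = Y

Answer: G G G W Y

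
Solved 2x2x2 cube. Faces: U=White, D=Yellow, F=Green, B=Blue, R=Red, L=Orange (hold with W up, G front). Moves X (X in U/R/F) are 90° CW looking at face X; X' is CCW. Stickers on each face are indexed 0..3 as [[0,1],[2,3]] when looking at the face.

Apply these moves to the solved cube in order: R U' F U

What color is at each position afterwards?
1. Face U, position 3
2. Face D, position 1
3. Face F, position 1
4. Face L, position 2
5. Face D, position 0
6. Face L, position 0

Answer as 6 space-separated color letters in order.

Answer: G G Y O R G

Derivation:
After move 1 (R): R=RRRR U=WGWG F=GYGY D=YBYB B=WBWB
After move 2 (U'): U=GGWW F=OOGY R=GYRR B=RRWB L=WBOO
After move 3 (F): F=GOYO U=GGOB R=WYWR D=RGYB L=WYOB
After move 4 (U): U=OGBG F=WYYO R=RRWR B=WYWB L=GOOB
Query 1: U[3] = G
Query 2: D[1] = G
Query 3: F[1] = Y
Query 4: L[2] = O
Query 5: D[0] = R
Query 6: L[0] = G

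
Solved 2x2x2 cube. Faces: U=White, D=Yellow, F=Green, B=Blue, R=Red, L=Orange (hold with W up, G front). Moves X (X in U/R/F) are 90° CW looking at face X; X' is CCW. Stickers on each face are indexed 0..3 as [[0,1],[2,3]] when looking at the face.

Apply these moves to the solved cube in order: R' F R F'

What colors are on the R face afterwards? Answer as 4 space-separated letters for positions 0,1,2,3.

Answer: Y W R R

Derivation:
After move 1 (R'): R=RRRR U=WBWB F=GWGW D=YGYG B=YBYB
After move 2 (F): F=GGWW U=WBOO R=WRBR D=RRYG L=OYOG
After move 3 (R): R=BWRR U=WGOW F=GRWG D=RYYY B=OBBB
After move 4 (F'): F=RGGW U=WGBR R=YWRR D=YGYY L=OWOO
Query: R face = YWRR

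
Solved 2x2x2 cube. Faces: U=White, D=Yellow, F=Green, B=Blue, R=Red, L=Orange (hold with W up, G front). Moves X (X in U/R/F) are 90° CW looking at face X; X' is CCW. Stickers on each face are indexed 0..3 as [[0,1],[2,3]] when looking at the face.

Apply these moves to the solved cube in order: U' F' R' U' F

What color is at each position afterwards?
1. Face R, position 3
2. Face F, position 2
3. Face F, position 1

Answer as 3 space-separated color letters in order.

After move 1 (U'): U=WWWW F=OOGG R=GGRR B=RRBB L=BBOO
After move 2 (F'): F=OGOG U=WWGR R=YGYR D=BOYY L=BWOW
After move 3 (R'): R=GRYY U=WBGR F=OWOR D=BGYG B=YROB
After move 4 (U'): U=BRWG F=BWOR R=OWYY B=GROB L=YROW
After move 5 (F): F=OBRW U=BRWR R=WWGY D=YOYG L=YBOG
Query 1: R[3] = Y
Query 2: F[2] = R
Query 3: F[1] = B

Answer: Y R B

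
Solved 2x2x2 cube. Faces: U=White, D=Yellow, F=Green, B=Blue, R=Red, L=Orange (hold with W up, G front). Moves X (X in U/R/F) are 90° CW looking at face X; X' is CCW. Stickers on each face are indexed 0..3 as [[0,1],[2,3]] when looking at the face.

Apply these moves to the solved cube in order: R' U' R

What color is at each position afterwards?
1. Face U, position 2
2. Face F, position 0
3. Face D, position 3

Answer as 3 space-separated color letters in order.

After move 1 (R'): R=RRRR U=WBWB F=GWGW D=YGYG B=YBYB
After move 2 (U'): U=BBWW F=OOGW R=GWRR B=RRYB L=YBOO
After move 3 (R): R=RGRW U=BOWW F=OGGG D=YYYR B=WRBB
Query 1: U[2] = W
Query 2: F[0] = O
Query 3: D[3] = R

Answer: W O R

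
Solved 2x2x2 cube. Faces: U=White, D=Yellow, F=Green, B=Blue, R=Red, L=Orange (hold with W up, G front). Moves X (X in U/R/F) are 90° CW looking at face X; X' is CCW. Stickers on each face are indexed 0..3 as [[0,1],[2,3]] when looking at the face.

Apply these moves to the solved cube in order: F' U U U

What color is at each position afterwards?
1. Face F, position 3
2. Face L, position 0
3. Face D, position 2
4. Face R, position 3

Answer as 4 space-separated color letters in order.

Answer: G B Y R

Derivation:
After move 1 (F'): F=GGGG U=WWRR R=YRYR D=OOYY L=OWOW
After move 2 (U): U=RWRW F=YRGG R=BBYR B=OWBB L=GGOW
After move 3 (U): U=RRWW F=BBGG R=OWYR B=GGBB L=YROW
After move 4 (U): U=WRWR F=OWGG R=GGYR B=YRBB L=BBOW
Query 1: F[3] = G
Query 2: L[0] = B
Query 3: D[2] = Y
Query 4: R[3] = R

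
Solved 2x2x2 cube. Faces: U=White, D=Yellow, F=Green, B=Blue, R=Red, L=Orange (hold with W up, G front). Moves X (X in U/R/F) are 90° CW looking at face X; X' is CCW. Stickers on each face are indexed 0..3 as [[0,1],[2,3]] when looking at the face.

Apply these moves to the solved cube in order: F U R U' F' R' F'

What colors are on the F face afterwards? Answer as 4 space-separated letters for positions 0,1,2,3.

After move 1 (F): F=GGGG U=WWOO R=WRWR D=RRYY L=OYOY
After move 2 (U): U=OWOW F=WRGG R=BBWR B=OYBB L=GGOY
After move 3 (R): R=WBRB U=OROG F=WRGY D=RBYO B=WYWB
After move 4 (U'): U=RGOO F=GGGY R=WRRB B=WBWB L=WYOY
After move 5 (F'): F=GYGG U=RGWR R=BRRB D=YYYO L=WOOO
After move 6 (R'): R=RBBR U=RWWW F=GGGR D=YYYG B=OBYB
After move 7 (F'): F=GRGG U=RWRB R=YBYR D=OOYG L=WWOW
Query: F face = GRGG

Answer: G R G G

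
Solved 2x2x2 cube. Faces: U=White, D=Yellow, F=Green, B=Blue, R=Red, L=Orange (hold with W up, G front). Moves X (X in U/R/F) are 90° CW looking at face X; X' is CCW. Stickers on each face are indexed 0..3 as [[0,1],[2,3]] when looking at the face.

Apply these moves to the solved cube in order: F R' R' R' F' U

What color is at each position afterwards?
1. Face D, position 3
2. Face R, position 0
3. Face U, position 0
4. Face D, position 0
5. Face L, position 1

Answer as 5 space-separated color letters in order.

After move 1 (F): F=GGGG U=WWOO R=WRWR D=RRYY L=OYOY
After move 2 (R'): R=RRWW U=WBOB F=GWGO D=RGYG B=YBRB
After move 3 (R'): R=RWRW U=WROY F=GBGB D=RWYO B=GBGB
After move 4 (R'): R=WWRR U=WGOG F=GRGY D=RBYB B=OBWB
After move 5 (F'): F=RYGG U=WGWR R=BWRR D=YYYB L=OGOO
After move 6 (U): U=WWRG F=BWGG R=OBRR B=OGWB L=RYOO
Query 1: D[3] = B
Query 2: R[0] = O
Query 3: U[0] = W
Query 4: D[0] = Y
Query 5: L[1] = Y

Answer: B O W Y Y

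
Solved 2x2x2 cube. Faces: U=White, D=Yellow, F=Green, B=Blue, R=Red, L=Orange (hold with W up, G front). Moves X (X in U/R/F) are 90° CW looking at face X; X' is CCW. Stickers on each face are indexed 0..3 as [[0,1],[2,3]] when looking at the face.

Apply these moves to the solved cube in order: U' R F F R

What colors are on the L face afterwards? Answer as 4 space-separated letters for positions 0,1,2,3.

Answer: B R O R

Derivation:
After move 1 (U'): U=WWWW F=OOGG R=GGRR B=RRBB L=BBOO
After move 2 (R): R=RGRG U=WOWG F=OYGY D=YBYR B=WRWB
After move 3 (F): F=GOYY U=WOOB R=WGGG D=RRYR L=BYOB
After move 4 (F): F=YGYO U=WOBY R=OGBG D=GWYR L=BROR
After move 5 (R): R=BOGG U=WGBO F=YWYR D=GWYW B=YROB
Query: L face = BROR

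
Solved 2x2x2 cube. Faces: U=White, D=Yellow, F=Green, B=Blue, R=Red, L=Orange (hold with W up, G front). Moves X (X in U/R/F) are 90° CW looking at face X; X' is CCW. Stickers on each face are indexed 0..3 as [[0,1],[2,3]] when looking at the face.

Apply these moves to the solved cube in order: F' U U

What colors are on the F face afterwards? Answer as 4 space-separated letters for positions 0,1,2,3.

After move 1 (F'): F=GGGG U=WWRR R=YRYR D=OOYY L=OWOW
After move 2 (U): U=RWRW F=YRGG R=BBYR B=OWBB L=GGOW
After move 3 (U): U=RRWW F=BBGG R=OWYR B=GGBB L=YROW
Query: F face = BBGG

Answer: B B G G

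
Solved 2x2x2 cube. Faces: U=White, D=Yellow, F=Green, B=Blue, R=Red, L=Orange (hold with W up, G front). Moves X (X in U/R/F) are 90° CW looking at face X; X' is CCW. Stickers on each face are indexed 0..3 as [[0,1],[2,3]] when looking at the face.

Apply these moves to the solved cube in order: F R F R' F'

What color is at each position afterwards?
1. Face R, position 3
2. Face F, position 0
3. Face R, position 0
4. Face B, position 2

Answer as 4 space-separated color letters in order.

After move 1 (F): F=GGGG U=WWOO R=WRWR D=RRYY L=OYOY
After move 2 (R): R=WWRR U=WGOG F=GRGY D=RBYB B=OBWB
After move 3 (F): F=GGYR U=WGYY R=OWGR D=RWYB L=OROB
After move 4 (R'): R=WROG U=WWYO F=GGYY D=RGYR B=BBWB
After move 5 (F'): F=GYGY U=WWWO R=GRRG D=RBYR L=OOOY
Query 1: R[3] = G
Query 2: F[0] = G
Query 3: R[0] = G
Query 4: B[2] = W

Answer: G G G W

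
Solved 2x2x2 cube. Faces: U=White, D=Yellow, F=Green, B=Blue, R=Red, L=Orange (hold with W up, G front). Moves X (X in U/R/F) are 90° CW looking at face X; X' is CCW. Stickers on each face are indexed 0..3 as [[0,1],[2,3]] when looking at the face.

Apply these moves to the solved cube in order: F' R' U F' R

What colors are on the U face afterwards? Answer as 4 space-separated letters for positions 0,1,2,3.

After move 1 (F'): F=GGGG U=WWRR R=YRYR D=OOYY L=OWOW
After move 2 (R'): R=RRYY U=WBRB F=GWGR D=OGYG B=YBOB
After move 3 (U): U=RWBB F=RRGR R=YBYY B=OWOB L=GWOW
After move 4 (F'): F=RRRG U=RWYY R=GBOY D=WWYG L=GBOB
After move 5 (R): R=OGYB U=RRYG F=RWRG D=WOYO B=YWWB
Query: U face = RRYG

Answer: R R Y G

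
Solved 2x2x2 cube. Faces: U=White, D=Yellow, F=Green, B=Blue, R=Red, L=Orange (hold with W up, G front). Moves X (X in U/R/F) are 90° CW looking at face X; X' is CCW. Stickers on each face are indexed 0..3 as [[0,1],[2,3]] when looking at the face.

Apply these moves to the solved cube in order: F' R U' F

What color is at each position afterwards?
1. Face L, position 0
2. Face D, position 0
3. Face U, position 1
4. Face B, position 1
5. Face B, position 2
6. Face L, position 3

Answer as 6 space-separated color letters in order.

Answer: R R G Y W B

Derivation:
After move 1 (F'): F=GGGG U=WWRR R=YRYR D=OOYY L=OWOW
After move 2 (R): R=YYRR U=WGRG F=GOGY D=OBYB B=RBWB
After move 3 (U'): U=GGWR F=OWGY R=GORR B=YYWB L=RBOW
After move 4 (F): F=GOYW U=GGWB R=WORR D=RGYB L=ROOB
Query 1: L[0] = R
Query 2: D[0] = R
Query 3: U[1] = G
Query 4: B[1] = Y
Query 5: B[2] = W
Query 6: L[3] = B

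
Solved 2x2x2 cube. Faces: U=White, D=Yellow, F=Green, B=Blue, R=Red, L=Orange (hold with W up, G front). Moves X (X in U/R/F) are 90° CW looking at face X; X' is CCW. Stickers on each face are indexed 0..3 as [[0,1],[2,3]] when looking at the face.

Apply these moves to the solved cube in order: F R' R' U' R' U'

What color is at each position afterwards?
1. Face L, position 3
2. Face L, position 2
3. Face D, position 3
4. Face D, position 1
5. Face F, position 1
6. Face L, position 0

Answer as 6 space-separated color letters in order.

After move 1 (F): F=GGGG U=WWOO R=WRWR D=RRYY L=OYOY
After move 2 (R'): R=RRWW U=WBOB F=GWGO D=RGYG B=YBRB
After move 3 (R'): R=RWRW U=WROY F=GBGB D=RWYO B=GBGB
After move 4 (U'): U=RYWO F=OYGB R=GBRW B=RWGB L=GBOY
After move 5 (R'): R=BWGR U=RGWR F=OYGO D=RYYB B=OWWB
After move 6 (U'): U=GRRW F=GBGO R=OYGR B=BWWB L=OWOY
Query 1: L[3] = Y
Query 2: L[2] = O
Query 3: D[3] = B
Query 4: D[1] = Y
Query 5: F[1] = B
Query 6: L[0] = O

Answer: Y O B Y B O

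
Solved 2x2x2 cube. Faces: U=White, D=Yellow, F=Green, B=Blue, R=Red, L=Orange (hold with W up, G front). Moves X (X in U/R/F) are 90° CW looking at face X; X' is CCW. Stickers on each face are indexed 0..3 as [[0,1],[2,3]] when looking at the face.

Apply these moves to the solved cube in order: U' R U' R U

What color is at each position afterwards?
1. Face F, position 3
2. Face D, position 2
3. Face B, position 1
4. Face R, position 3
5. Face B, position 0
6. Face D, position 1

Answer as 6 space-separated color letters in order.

After move 1 (U'): U=WWWW F=OOGG R=GGRR B=RRBB L=BBOO
After move 2 (R): R=RGRG U=WOWG F=OYGY D=YBYR B=WRWB
After move 3 (U'): U=OGWW F=BBGY R=OYRG B=RGWB L=WROO
After move 4 (R): R=ROGY U=OBWY F=BBGR D=YWYR B=WGGB
After move 5 (U): U=WOYB F=ROGR R=WGGY B=WRGB L=BBOO
Query 1: F[3] = R
Query 2: D[2] = Y
Query 3: B[1] = R
Query 4: R[3] = Y
Query 5: B[0] = W
Query 6: D[1] = W

Answer: R Y R Y W W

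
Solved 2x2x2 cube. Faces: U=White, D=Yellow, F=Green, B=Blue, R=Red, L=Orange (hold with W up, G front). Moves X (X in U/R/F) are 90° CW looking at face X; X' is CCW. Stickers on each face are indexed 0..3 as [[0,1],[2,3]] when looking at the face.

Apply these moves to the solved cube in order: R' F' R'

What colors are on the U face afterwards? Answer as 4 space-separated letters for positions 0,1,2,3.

Answer: W Y R Y

Derivation:
After move 1 (R'): R=RRRR U=WBWB F=GWGW D=YGYG B=YBYB
After move 2 (F'): F=WWGG U=WBRR R=GRYR D=OOYG L=OBOW
After move 3 (R'): R=RRGY U=WYRY F=WBGR D=OWYG B=GBOB
Query: U face = WYRY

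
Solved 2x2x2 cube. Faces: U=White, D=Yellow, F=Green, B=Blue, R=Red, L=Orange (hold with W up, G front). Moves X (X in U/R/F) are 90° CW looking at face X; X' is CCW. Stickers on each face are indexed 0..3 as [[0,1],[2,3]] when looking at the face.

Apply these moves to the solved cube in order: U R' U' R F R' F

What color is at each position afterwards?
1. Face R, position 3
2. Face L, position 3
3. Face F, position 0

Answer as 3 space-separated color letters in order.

After move 1 (U): U=WWWW F=RRGG R=BBRR B=OOBB L=GGOO
After move 2 (R'): R=BRBR U=WBWO F=RWGW D=YRYG B=YOYB
After move 3 (U'): U=BOWW F=GGGW R=RWBR B=BRYB L=YOOO
After move 4 (R): R=BRRW U=BGWW F=GRGG D=YYYB B=WROB
After move 5 (F): F=GGGR U=BGOO R=WRWW D=RBYB L=YYOY
After move 6 (R'): R=RWWW U=BOOW F=GGGO D=RGYR B=BRBB
After move 7 (F): F=GGOG U=BOYY R=OWWW D=WRYR L=YROG
Query 1: R[3] = W
Query 2: L[3] = G
Query 3: F[0] = G

Answer: W G G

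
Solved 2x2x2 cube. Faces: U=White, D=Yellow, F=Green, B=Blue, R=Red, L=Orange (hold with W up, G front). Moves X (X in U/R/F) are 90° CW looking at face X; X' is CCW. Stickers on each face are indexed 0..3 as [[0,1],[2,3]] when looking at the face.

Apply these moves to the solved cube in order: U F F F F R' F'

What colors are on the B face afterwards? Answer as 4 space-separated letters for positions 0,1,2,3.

Answer: Y O Y B

Derivation:
After move 1 (U): U=WWWW F=RRGG R=BBRR B=OOBB L=GGOO
After move 2 (F): F=GRGR U=WWOG R=WBWR D=RBYY L=GYOY
After move 3 (F): F=GGRR U=WWYY R=OBGR D=WWYY L=GROB
After move 4 (F): F=RGRG U=WWBR R=YBYR D=GOYY L=GWOW
After move 5 (F): F=RRGG U=WWWW R=BBRR D=YYYY L=GGOO
After move 6 (R'): R=BRBR U=WBWO F=RWGW D=YRYG B=YOYB
After move 7 (F'): F=WWRG U=WBBB R=RRYR D=GOYG L=GOOW
Query: B face = YOYB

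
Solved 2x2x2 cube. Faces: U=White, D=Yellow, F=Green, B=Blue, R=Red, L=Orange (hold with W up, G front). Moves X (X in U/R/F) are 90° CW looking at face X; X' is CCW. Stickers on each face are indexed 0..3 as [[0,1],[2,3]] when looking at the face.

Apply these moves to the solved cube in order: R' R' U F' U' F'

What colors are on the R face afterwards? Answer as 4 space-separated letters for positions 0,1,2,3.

After move 1 (R'): R=RRRR U=WBWB F=GWGW D=YGYG B=YBYB
After move 2 (R'): R=RRRR U=WYWY F=GBGB D=YWYW B=GBGB
After move 3 (U): U=WWYY F=RRGB R=GBRR B=OOGB L=GBOO
After move 4 (F'): F=RBRG U=WWGR R=WBYR D=BOYW L=GYOY
After move 5 (U'): U=WRWG F=GYRG R=RBYR B=WBGB L=OOOY
After move 6 (F'): F=YGGR U=WRRY R=OBBR D=OYYW L=OGOW
Query: R face = OBBR

Answer: O B B R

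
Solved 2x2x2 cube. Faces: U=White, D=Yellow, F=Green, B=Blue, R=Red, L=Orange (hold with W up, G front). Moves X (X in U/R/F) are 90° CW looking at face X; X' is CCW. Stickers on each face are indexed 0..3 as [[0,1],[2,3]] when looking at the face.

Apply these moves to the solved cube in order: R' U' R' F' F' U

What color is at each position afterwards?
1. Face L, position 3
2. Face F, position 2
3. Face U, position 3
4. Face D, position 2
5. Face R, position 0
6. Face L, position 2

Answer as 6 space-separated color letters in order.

After move 1 (R'): R=RRRR U=WBWB F=GWGW D=YGYG B=YBYB
After move 2 (U'): U=BBWW F=OOGW R=GWRR B=RRYB L=YBOO
After move 3 (R'): R=WRGR U=BYWR F=OBGW D=YOYW B=GRGB
After move 4 (F'): F=BWOG U=BYWG R=ORYR D=BOYW L=YROW
After move 5 (F'): F=WGBO U=BYOY R=ORBR D=RWYW L=YGOW
After move 6 (U): U=OBYY F=ORBO R=GRBR B=YGGB L=WGOW
Query 1: L[3] = W
Query 2: F[2] = B
Query 3: U[3] = Y
Query 4: D[2] = Y
Query 5: R[0] = G
Query 6: L[2] = O

Answer: W B Y Y G O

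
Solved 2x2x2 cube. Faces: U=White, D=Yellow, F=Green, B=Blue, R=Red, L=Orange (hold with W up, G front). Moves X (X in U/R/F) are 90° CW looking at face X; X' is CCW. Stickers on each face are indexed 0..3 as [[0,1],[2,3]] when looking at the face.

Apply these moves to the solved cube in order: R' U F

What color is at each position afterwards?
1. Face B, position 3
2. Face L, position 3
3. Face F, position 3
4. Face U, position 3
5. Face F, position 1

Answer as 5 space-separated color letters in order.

Answer: B G R W R

Derivation:
After move 1 (R'): R=RRRR U=WBWB F=GWGW D=YGYG B=YBYB
After move 2 (U): U=WWBB F=RRGW R=YBRR B=OOYB L=GWOO
After move 3 (F): F=GRWR U=WWOW R=BBBR D=RYYG L=GYOG
Query 1: B[3] = B
Query 2: L[3] = G
Query 3: F[3] = R
Query 4: U[3] = W
Query 5: F[1] = R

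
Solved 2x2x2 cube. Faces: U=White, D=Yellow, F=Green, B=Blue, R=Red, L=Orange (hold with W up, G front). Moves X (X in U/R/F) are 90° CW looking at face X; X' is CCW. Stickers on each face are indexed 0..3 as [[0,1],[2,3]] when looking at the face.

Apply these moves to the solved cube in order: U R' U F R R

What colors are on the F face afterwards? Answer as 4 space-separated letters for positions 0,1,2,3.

After move 1 (U): U=WWWW F=RRGG R=BBRR B=OOBB L=GGOO
After move 2 (R'): R=BRBR U=WBWO F=RWGW D=YRYG B=YOYB
After move 3 (U): U=WWOB F=BRGW R=YOBR B=GGYB L=RWOO
After move 4 (F): F=GBWR U=WWOW R=OOBR D=BYYG L=RYOR
After move 5 (R): R=BORO U=WBOR F=GYWG D=BYYG B=WGWB
After move 6 (R): R=RBOO U=WYOG F=GYWG D=BWYW B=RGBB
Query: F face = GYWG

Answer: G Y W G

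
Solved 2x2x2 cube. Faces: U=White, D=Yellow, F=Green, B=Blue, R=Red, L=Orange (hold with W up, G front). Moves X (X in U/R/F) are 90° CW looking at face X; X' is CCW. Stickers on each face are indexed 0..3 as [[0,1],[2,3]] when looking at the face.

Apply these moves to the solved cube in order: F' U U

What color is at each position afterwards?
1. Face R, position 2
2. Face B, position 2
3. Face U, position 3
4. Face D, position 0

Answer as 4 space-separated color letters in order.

Answer: Y B W O

Derivation:
After move 1 (F'): F=GGGG U=WWRR R=YRYR D=OOYY L=OWOW
After move 2 (U): U=RWRW F=YRGG R=BBYR B=OWBB L=GGOW
After move 3 (U): U=RRWW F=BBGG R=OWYR B=GGBB L=YROW
Query 1: R[2] = Y
Query 2: B[2] = B
Query 3: U[3] = W
Query 4: D[0] = O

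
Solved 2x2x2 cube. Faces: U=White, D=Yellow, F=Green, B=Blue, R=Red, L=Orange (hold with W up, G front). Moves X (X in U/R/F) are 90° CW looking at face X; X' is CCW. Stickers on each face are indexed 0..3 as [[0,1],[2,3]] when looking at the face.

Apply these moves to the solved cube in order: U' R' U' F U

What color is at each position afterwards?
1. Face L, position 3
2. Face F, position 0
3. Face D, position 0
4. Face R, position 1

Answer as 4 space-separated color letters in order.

After move 1 (U'): U=WWWW F=OOGG R=GGRR B=RRBB L=BBOO
After move 2 (R'): R=GRGR U=WBWR F=OWGW D=YOYG B=YRYB
After move 3 (U'): U=BRWW F=BBGW R=OWGR B=GRYB L=YROO
After move 4 (F): F=GBWB U=BROR R=WWWR D=GOYG L=YYOO
After move 5 (U): U=OBRR F=WWWB R=GRWR B=YYYB L=GBOO
Query 1: L[3] = O
Query 2: F[0] = W
Query 3: D[0] = G
Query 4: R[1] = R

Answer: O W G R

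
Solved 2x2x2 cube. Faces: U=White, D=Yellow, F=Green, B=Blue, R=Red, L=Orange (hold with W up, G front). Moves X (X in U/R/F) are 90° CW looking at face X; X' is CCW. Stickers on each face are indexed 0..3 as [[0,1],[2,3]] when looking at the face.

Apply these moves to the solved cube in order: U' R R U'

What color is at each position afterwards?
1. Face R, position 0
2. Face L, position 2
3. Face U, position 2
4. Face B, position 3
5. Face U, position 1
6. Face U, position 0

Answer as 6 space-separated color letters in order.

After move 1 (U'): U=WWWW F=OOGG R=GGRR B=RRBB L=BBOO
After move 2 (R): R=RGRG U=WOWG F=OYGY D=YBYR B=WRWB
After move 3 (R): R=RRGG U=WYWY F=OBGR D=YWYW B=GROB
After move 4 (U'): U=YYWW F=BBGR R=OBGG B=RROB L=GROO
Query 1: R[0] = O
Query 2: L[2] = O
Query 3: U[2] = W
Query 4: B[3] = B
Query 5: U[1] = Y
Query 6: U[0] = Y

Answer: O O W B Y Y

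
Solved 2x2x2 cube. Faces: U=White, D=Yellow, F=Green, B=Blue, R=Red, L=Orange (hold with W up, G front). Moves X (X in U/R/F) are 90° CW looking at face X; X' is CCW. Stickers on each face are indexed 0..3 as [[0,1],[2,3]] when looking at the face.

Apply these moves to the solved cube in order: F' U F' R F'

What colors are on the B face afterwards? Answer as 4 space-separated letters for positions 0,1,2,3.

After move 1 (F'): F=GGGG U=WWRR R=YRYR D=OOYY L=OWOW
After move 2 (U): U=RWRW F=YRGG R=BBYR B=OWBB L=GGOW
After move 3 (F'): F=RGYG U=RWBY R=OBOR D=GWYY L=GWOR
After move 4 (R): R=OORB U=RGBG F=RWYY D=GBYO B=YWWB
After move 5 (F'): F=WYRY U=RGOR R=BOGB D=WRYO L=GGOB
Query: B face = YWWB

Answer: Y W W B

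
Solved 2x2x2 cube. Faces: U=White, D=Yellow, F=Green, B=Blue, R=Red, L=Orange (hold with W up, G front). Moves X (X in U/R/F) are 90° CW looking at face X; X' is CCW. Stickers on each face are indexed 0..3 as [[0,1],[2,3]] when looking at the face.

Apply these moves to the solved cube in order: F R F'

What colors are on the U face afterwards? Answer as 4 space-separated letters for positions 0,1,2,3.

Answer: W G W R

Derivation:
After move 1 (F): F=GGGG U=WWOO R=WRWR D=RRYY L=OYOY
After move 2 (R): R=WWRR U=WGOG F=GRGY D=RBYB B=OBWB
After move 3 (F'): F=RYGG U=WGWR R=BWRR D=YYYB L=OGOO
Query: U face = WGWR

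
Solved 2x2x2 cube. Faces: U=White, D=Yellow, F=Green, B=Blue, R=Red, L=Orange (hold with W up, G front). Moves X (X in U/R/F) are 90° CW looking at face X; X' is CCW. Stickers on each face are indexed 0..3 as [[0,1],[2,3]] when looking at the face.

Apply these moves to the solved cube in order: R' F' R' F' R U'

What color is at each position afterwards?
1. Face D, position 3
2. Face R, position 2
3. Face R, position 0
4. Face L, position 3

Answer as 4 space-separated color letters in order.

Answer: G Y B R

Derivation:
After move 1 (R'): R=RRRR U=WBWB F=GWGW D=YGYG B=YBYB
After move 2 (F'): F=WWGG U=WBRR R=GRYR D=OOYG L=OBOW
After move 3 (R'): R=RRGY U=WYRY F=WBGR D=OWYG B=GBOB
After move 4 (F'): F=BRWG U=WYRG R=WROY D=BWYG L=OYOR
After move 5 (R): R=OWYR U=WRRG F=BWWG D=BOYG B=GBYB
After move 6 (U'): U=RGWR F=OYWG R=BWYR B=OWYB L=GBOR
Query 1: D[3] = G
Query 2: R[2] = Y
Query 3: R[0] = B
Query 4: L[3] = R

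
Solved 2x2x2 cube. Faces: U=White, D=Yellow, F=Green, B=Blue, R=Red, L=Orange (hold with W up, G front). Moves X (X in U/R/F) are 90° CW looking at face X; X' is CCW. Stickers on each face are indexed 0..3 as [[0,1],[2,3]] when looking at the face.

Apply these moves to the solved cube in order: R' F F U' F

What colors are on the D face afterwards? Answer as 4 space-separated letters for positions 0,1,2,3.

After move 1 (R'): R=RRRR U=WBWB F=GWGW D=YGYG B=YBYB
After move 2 (F): F=GGWW U=WBOO R=WRBR D=RRYG L=OYOG
After move 3 (F): F=WGWG U=WBGY R=OROR D=BWYG L=OROR
After move 4 (U'): U=BYWG F=ORWG R=WGOR B=ORYB L=YBOR
After move 5 (F): F=WOGR U=BYRB R=WGGR D=OWYG L=YBOW
Query: D face = OWYG

Answer: O W Y G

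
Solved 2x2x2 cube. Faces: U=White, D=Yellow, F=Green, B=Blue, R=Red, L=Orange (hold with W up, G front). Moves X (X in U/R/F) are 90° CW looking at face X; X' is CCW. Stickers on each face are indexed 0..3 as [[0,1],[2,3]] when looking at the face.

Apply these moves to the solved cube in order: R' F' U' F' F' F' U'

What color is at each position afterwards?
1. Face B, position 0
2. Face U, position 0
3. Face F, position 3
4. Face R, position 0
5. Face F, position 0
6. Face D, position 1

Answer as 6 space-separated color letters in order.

Answer: W R B G Y W

Derivation:
After move 1 (R'): R=RRRR U=WBWB F=GWGW D=YGYG B=YBYB
After move 2 (F'): F=WWGG U=WBRR R=GRYR D=OOYG L=OBOW
After move 3 (U'): U=BRWR F=OBGG R=WWYR B=GRYB L=YBOW
After move 4 (F'): F=BGOG U=BRWY R=OWOR D=BWYG L=YROW
After move 5 (F'): F=GGBO U=BROO R=WWBR D=RWYG L=YYOW
After move 6 (F'): F=GOGB U=BRWB R=WWRR D=YWYG L=YOOO
After move 7 (U'): U=RBBW F=YOGB R=GORR B=WWYB L=GROO
Query 1: B[0] = W
Query 2: U[0] = R
Query 3: F[3] = B
Query 4: R[0] = G
Query 5: F[0] = Y
Query 6: D[1] = W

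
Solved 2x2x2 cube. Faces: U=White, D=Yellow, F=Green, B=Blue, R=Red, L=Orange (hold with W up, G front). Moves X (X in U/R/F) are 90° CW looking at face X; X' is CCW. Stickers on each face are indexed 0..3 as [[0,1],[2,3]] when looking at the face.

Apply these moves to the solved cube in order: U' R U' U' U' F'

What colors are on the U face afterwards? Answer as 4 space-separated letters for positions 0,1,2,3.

After move 1 (U'): U=WWWW F=OOGG R=GGRR B=RRBB L=BBOO
After move 2 (R): R=RGRG U=WOWG F=OYGY D=YBYR B=WRWB
After move 3 (U'): U=OGWW F=BBGY R=OYRG B=RGWB L=WROO
After move 4 (U'): U=GWOW F=WRGY R=BBRG B=OYWB L=RGOO
After move 5 (U'): U=WWGO F=RGGY R=WRRG B=BBWB L=OYOO
After move 6 (F'): F=GYRG U=WWWR R=BRYG D=YOYR L=OOOG
Query: U face = WWWR

Answer: W W W R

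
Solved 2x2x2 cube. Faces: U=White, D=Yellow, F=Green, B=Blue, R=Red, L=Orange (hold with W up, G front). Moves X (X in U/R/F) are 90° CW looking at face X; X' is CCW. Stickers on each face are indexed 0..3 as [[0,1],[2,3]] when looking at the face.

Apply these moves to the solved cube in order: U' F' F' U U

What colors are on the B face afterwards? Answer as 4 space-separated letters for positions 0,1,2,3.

After move 1 (U'): U=WWWW F=OOGG R=GGRR B=RRBB L=BBOO
After move 2 (F'): F=OGOG U=WWGR R=YGYR D=BOYY L=BWOW
After move 3 (F'): F=GGOO U=WWYY R=OGBR D=WWYY L=BROG
After move 4 (U): U=YWYW F=OGOO R=RRBR B=BRBB L=GGOG
After move 5 (U): U=YYWW F=RROO R=BRBR B=GGBB L=OGOG
Query: B face = GGBB

Answer: G G B B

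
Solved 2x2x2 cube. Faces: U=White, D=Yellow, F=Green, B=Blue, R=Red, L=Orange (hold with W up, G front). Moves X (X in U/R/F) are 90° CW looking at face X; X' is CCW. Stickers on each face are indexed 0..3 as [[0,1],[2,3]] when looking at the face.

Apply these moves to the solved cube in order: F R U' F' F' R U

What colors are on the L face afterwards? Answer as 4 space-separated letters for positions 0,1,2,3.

Answer: Y W O G

Derivation:
After move 1 (F): F=GGGG U=WWOO R=WRWR D=RRYY L=OYOY
After move 2 (R): R=WWRR U=WGOG F=GRGY D=RBYB B=OBWB
After move 3 (U'): U=GGWO F=OYGY R=GRRR B=WWWB L=OBOY
After move 4 (F'): F=YYOG U=GGGR R=BRRR D=BYYB L=OOOW
After move 5 (F'): F=YGYO U=GGBR R=YRBR D=OWYB L=OROG
After move 6 (R): R=BYRR U=GGBO F=YWYB D=OWYW B=RWGB
After move 7 (U): U=BGOG F=BYYB R=RWRR B=ORGB L=YWOG
Query: L face = YWOG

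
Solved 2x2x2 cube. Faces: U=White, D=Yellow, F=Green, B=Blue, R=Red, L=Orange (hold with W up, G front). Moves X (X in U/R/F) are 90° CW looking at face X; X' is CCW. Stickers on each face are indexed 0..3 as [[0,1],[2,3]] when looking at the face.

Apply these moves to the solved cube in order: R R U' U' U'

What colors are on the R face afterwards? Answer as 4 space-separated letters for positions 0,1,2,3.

After move 1 (R): R=RRRR U=WGWG F=GYGY D=YBYB B=WBWB
After move 2 (R): R=RRRR U=WYWY F=GBGB D=YWYW B=GBGB
After move 3 (U'): U=YYWW F=OOGB R=GBRR B=RRGB L=GBOO
After move 4 (U'): U=YWYW F=GBGB R=OORR B=GBGB L=RROO
After move 5 (U'): U=WWYY F=RRGB R=GBRR B=OOGB L=GBOO
Query: R face = GBRR

Answer: G B R R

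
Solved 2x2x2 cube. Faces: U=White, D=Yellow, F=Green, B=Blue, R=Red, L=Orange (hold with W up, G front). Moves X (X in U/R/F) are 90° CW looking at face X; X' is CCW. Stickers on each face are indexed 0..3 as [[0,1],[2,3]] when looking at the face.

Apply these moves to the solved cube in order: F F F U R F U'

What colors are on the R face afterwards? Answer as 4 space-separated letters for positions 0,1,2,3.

Answer: G Y G B

Derivation:
After move 1 (F): F=GGGG U=WWOO R=WRWR D=RRYY L=OYOY
After move 2 (F): F=GGGG U=WWYY R=OROR D=WWYY L=OROR
After move 3 (F): F=GGGG U=WWRR R=YRYR D=OOYY L=OWOW
After move 4 (U): U=RWRW F=YRGG R=BBYR B=OWBB L=GGOW
After move 5 (R): R=YBRB U=RRRG F=YOGY D=OBYO B=WWWB
After move 6 (F): F=GYYO U=RRWG R=RBGB D=RYYO L=GOOB
After move 7 (U'): U=RGRW F=GOYO R=GYGB B=RBWB L=WWOB
Query: R face = GYGB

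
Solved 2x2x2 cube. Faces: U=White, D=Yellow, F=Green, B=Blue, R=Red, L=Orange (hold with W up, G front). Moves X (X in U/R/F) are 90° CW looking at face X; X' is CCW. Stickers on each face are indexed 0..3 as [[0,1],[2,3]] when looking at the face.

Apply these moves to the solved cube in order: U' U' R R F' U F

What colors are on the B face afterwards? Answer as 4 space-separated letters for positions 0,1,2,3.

Answer: R Y B B

Derivation:
After move 1 (U'): U=WWWW F=OOGG R=GGRR B=RRBB L=BBOO
After move 2 (U'): U=WWWW F=BBGG R=OORR B=GGBB L=RROO
After move 3 (R): R=RORO U=WBWG F=BYGY D=YBYG B=WGWB
After move 4 (R): R=RROO U=WYWY F=BBGG D=YWYW B=GGBB
After move 5 (F'): F=BGBG U=WYRO R=WRYO D=ROYW L=RYOW
After move 6 (U): U=RWOY F=WRBG R=GGYO B=RYBB L=BGOW
After move 7 (F): F=BWGR U=RWWG R=OGYO D=YGYW L=BROO
Query: B face = RYBB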